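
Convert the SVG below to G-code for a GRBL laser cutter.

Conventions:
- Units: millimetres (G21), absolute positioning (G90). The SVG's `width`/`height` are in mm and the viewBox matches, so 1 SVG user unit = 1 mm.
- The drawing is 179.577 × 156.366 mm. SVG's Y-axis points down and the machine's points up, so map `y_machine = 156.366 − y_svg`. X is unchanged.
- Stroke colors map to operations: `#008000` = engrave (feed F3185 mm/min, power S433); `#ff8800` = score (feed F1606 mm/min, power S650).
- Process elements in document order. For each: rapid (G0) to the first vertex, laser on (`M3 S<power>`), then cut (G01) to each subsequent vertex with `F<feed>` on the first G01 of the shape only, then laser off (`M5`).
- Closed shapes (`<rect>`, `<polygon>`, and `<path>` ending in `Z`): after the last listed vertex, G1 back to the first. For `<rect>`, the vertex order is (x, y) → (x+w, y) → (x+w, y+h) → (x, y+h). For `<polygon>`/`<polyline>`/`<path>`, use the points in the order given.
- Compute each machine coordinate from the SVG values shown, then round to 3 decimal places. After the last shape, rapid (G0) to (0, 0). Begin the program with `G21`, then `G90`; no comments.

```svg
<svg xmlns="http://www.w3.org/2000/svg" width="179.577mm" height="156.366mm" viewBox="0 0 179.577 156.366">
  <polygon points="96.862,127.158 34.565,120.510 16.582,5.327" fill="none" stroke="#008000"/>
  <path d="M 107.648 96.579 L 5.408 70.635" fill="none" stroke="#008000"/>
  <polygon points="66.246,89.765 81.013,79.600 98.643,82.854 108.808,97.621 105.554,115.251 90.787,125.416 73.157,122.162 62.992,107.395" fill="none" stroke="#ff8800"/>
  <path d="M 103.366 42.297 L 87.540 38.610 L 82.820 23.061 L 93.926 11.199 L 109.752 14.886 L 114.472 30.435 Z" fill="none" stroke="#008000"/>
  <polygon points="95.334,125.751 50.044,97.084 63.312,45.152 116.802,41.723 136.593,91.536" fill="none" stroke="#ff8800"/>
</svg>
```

G21
G90
G0 X96.862 Y29.208
M3 S433
G01 X34.565 Y35.856 F3185
G01 X16.582 Y151.039
G01 X96.862 Y29.208
M5
G0 X107.648 Y59.787
M3 S433
G01 X5.408 Y85.731 F3185
M5
G0 X66.246 Y66.601
M3 S650
G01 X81.013 Y76.766 F1606
G01 X98.643 Y73.512
G01 X108.808 Y58.745
G01 X105.554 Y41.115
G01 X90.787 Y30.950
G01 X73.157 Y34.204
G01 X62.992 Y48.971
G01 X66.246 Y66.601
M5
G0 X103.366 Y114.069
M3 S433
G01 X87.540 Y117.756 F3185
G01 X82.820 Y133.305
G01 X93.926 Y145.167
G01 X109.752 Y141.480
G01 X114.472 Y125.931
G01 X103.366 Y114.069
M5
G0 X95.334 Y30.615
M3 S650
G01 X50.044 Y59.282 F1606
G01 X63.312 Y111.214
G01 X116.802 Y114.643
G01 X136.593 Y64.830
G01 X95.334 Y30.615
M5
G0 X0.000 Y0.000

Since the viewBox matches the mm dimensions, user units are millimetres directly. The only transform is the Y-flip y_m = 156.366 − y_svg.

Shape 1 is a closed polygon drawn with `<polygon>`. Its stroke #008000 means engrave at S433, F3185. After flipping Y the toolpath is (96.862,29.208) → (34.565,35.856) → (16.582,151.039) → (96.862,29.208), returning to the start.

Shape 2 is a line segment drawn with `<path>`. Its stroke #008000 means engrave at S433, F3185. After flipping Y the toolpath is (107.648,59.787) → (5.408,85.731).

Shape 3 is a regular polygon drawn with `<polygon>`. Its stroke #ff8800 means score at S650, F1606. After flipping Y the toolpath is (66.246,66.601) → (81.013,76.766) → (98.643,73.512) → (108.808,58.745) → (105.554,41.115) → (90.787,30.950) → (73.157,34.204) → (62.992,48.971) → (66.246,66.601), returning to the start.

Shape 4 is a regular polygon drawn with `<path>`. Its stroke #008000 means engrave at S433, F3185. After flipping Y the toolpath is (103.366,114.069) → (87.540,117.756) → (82.820,133.305) → (93.926,145.167) → (109.752,141.480) → (114.472,125.931) → (103.366,114.069), returning to the start.

Shape 5 is a regular polygon drawn with `<polygon>`. Its stroke #ff8800 means score at S650, F1606. After flipping Y the toolpath is (95.334,30.615) → (50.044,59.282) → (63.312,111.214) → (116.802,114.643) → (136.593,64.830) → (95.334,30.615), returning to the start.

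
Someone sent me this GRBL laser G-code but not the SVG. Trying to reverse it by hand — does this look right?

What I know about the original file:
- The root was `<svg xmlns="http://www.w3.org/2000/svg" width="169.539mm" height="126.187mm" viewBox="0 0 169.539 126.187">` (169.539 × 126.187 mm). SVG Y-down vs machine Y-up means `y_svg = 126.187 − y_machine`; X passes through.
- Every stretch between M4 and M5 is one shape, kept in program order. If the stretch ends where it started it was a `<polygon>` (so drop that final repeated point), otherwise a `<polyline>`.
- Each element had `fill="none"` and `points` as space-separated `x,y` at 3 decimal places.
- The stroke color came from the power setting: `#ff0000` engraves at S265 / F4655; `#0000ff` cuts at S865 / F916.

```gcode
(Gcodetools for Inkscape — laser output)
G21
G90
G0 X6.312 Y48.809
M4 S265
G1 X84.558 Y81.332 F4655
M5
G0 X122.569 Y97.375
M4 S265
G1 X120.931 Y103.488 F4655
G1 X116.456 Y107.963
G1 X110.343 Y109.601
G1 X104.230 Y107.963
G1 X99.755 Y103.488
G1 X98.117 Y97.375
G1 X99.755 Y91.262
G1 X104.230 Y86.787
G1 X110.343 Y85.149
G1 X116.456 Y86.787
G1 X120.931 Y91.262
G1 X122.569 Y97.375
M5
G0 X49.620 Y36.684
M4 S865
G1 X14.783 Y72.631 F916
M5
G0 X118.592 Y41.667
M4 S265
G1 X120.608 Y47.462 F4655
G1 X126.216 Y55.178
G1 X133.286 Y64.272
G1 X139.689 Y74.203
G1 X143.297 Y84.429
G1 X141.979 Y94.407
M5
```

<svg xmlns="http://www.w3.org/2000/svg" width="169.539mm" height="126.187mm" viewBox="0 0 169.539 126.187">
  <polyline points="6.312,77.378 84.558,44.855" fill="none" stroke="#ff0000"/>
  <polygon points="122.569,28.812 120.931,22.699 116.456,18.224 110.343,16.586 104.230,18.224 99.755,22.699 98.117,28.812 99.755,34.925 104.230,39.400 110.343,41.038 116.456,39.400 120.931,34.925" fill="none" stroke="#ff0000"/>
  <polyline points="49.620,89.503 14.783,53.556" fill="none" stroke="#0000ff"/>
  <polyline points="118.592,84.520 120.608,78.725 126.216,71.009 133.286,61.915 139.689,51.984 143.297,41.758 141.979,31.780" fill="none" stroke="#ff0000"/>
</svg>

Machine Y-up, SVG Y-down with viewBox height 126.187, so y_svg = 126.187 − y_machine; X carries over.

Run 1: the run's S265 means `#ff0000` (engrave). The run is open, so emit a `<polyline>` with points (Y-flipped): 6.312,77.378 84.558,44.855.

Run 2: power S265 maps to stroke `#ff0000` (engrave). The run returns to its start, so emit a `<polygon>` with points (Y-flipped): 122.569,28.812 120.931,22.699 116.456,18.224 110.343,16.586 104.230,18.224 99.755,22.699 98.117,28.812 99.755,34.925 104.230,39.400 110.343,41.038 116.456,39.400 120.931,34.925.

Run 3: the run's S865 means `#0000ff` (cut). The run is open, so emit a `<polyline>` with points (Y-flipped): 49.620,89.503 14.783,53.556.

Run 4: S265 ⇒ engrave layer `#ff0000`. The run is open, so emit a `<polyline>` with points (Y-flipped): 118.592,84.520 120.608,78.725 126.216,71.009 133.286,61.915 139.689,51.984 143.297,41.758 141.979,31.780.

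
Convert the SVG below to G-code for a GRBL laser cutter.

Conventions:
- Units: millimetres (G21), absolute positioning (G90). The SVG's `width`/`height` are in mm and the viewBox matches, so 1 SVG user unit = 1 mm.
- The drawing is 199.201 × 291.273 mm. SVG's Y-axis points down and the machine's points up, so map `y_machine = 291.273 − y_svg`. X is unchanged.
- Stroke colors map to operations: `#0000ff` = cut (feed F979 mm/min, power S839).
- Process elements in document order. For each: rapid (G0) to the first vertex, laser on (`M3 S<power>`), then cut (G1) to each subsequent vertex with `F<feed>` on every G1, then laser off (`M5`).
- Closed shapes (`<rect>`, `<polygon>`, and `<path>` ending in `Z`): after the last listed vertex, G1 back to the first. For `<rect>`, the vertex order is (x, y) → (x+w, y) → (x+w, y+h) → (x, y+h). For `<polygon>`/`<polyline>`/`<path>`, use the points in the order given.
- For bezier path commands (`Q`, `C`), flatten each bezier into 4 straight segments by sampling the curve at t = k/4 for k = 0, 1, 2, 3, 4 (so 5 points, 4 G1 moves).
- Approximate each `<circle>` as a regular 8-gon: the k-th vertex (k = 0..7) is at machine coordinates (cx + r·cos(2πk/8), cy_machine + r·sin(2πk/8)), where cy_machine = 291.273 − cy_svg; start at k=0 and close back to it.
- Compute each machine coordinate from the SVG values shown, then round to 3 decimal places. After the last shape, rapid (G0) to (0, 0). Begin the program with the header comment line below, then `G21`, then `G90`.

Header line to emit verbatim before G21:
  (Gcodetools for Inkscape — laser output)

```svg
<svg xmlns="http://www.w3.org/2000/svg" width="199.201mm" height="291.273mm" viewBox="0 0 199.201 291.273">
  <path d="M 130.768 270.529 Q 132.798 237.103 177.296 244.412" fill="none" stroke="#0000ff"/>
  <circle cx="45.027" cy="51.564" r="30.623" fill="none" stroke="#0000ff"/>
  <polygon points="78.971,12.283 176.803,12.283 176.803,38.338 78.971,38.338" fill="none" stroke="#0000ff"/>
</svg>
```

(Gcodetools for Inkscape — laser output)
G21
G90
G0 X130.768 Y20.744
M3 S839
G1 X134.437 Y34.911 F979
G1 X143.415 Y43.986 F979
G1 X157.701 Y47.970 F979
G1 X177.296 Y46.861 F979
M5
G0 X75.650 Y239.709
M3 S839
G1 X66.681 Y261.363 F979
G1 X45.027 Y270.332 F979
G1 X23.373 Y261.363 F979
G1 X14.404 Y239.709 F979
G1 X23.373 Y218.055 F979
G1 X45.027 Y209.086 F979
G1 X66.681 Y218.055 F979
G1 X75.650 Y239.709 F979
M5
G0 X78.971 Y278.990
M3 S839
G1 X176.803 Y278.990 F979
G1 X176.803 Y252.935 F979
G1 X78.971 Y252.935 F979
G1 X78.971 Y278.990 F979
M5
G0 X0.000 Y0.000

Since the viewBox matches the mm dimensions, user units are millimetres directly. The only transform is the Y-flip y_m = 291.273 − y_svg.

Shape 1 is a quadratic bezier drawn with `<path>`. Its stroke #0000ff means cut at S839, F979. After flipping Y the toolpath is (130.768,20.744) → (134.437,34.911) → (143.415,43.986) → (157.701,47.970) → (177.296,46.861).

Shape 2 is a circle drawn with `<circle>`. Its stroke #0000ff means cut at S839, F979. After flipping Y the toolpath is (75.650,239.709) → (66.681,261.363) → (45.027,270.332) → (23.373,261.363) → (14.404,239.709) → (23.373,218.055) → (45.027,209.086) → (66.681,218.055) → (75.650,239.709), returning to the start.

Shape 3 is a rectangle drawn with `<polygon>`. Its stroke #0000ff means cut at S839, F979. After flipping Y the toolpath is (78.971,278.990) → (176.803,278.990) → (176.803,252.935) → (78.971,252.935) → (78.971,278.990), returning to the start.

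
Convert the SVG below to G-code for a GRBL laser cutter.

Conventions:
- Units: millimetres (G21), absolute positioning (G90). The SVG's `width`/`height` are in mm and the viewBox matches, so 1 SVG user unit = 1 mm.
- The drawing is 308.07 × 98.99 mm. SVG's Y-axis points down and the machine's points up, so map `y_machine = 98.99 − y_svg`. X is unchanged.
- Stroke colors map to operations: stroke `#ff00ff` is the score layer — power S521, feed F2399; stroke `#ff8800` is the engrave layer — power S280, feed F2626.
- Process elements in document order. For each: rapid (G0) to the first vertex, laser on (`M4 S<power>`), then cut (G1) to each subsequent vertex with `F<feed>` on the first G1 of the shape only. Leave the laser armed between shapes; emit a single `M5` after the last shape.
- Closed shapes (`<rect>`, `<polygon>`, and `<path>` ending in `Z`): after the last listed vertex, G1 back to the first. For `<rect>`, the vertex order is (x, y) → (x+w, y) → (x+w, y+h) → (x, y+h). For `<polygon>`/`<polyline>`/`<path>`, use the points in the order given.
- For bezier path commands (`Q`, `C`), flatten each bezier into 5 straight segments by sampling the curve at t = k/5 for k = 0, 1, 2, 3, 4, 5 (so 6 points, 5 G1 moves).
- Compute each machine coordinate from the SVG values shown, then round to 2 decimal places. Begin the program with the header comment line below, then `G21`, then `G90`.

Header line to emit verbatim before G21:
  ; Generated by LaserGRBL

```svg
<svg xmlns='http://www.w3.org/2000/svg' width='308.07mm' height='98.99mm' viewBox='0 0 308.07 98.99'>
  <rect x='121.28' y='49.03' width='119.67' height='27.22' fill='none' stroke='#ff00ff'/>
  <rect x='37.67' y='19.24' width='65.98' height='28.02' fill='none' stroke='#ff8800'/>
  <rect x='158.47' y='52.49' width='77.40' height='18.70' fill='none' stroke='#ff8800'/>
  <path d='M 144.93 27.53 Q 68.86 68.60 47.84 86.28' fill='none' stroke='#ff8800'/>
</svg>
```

; Generated by LaserGRBL
G21
G90
G0 X121.28 Y49.96
M4 S521
G1 X240.95 Y49.96 F2399
G1 X240.95 Y22.74
G1 X121.28 Y22.74
G1 X121.28 Y49.96
G0 X37.67 Y79.75
M4 S280
G1 X103.65 Y79.75 F2626
G1 X103.65 Y51.73
G1 X37.67 Y51.73
G1 X37.67 Y79.75
G0 X158.47 Y46.50
M4 S280
G1 X235.87 Y46.50 F2626
G1 X235.87 Y27.80
G1 X158.47 Y27.80
G1 X158.47 Y46.50
G0 X144.93 Y71.46
M4 S280
G1 X116.70 Y55.97 F2626
G1 X92.88 Y42.35
G1 X73.46 Y30.60
G1 X58.45 Y20.72
G1 X47.84 Y12.71
M5

1 u = 1 mm; y_m = 98.99 − y.

[1] `<rect>` rectangle, #ff00ff→score S521 F2399: (121.28,49.96) → (240.95,49.96) → (240.95,22.74) → (121.28,22.74) → (121.28,49.96) (closed)

[2] `<rect>` rectangle, #ff8800→engrave S280 F2626: (37.67,79.75) → (103.65,79.75) → (103.65,51.73) → (37.67,51.73) → (37.67,79.75) (closed)

[3] `<rect>` rectangle, #ff8800→engrave S280 F2626: (158.47,46.50) → (235.87,46.50) → (235.87,27.80) → (158.47,27.80) → (158.47,46.50) (closed)

[4] `<path>` quadratic bezier, #ff8800→engrave S280 F2626: (144.93,71.46) → (116.70,55.97) → (92.88,42.35) → (73.46,30.60) → (58.45,20.72) → (47.84,12.71)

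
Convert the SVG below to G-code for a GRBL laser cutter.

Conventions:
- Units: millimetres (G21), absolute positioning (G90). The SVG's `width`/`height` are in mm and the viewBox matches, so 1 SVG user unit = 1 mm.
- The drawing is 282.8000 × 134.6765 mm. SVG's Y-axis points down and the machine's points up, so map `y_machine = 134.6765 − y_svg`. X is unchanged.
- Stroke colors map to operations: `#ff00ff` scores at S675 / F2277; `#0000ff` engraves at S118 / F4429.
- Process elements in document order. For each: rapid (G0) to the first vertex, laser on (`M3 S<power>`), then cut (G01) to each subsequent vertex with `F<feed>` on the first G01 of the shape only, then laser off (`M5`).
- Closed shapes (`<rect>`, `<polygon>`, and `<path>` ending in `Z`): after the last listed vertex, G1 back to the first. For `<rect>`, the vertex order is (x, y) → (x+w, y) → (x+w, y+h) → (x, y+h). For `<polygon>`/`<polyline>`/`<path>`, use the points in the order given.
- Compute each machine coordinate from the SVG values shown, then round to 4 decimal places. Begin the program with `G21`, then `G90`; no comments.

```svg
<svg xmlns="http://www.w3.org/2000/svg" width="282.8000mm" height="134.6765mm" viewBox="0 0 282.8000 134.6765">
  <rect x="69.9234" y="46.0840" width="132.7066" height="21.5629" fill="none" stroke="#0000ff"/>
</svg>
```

G21
G90
G0 X69.9234 Y88.5925
M3 S118
G01 X202.6300 Y88.5925 F4429
G01 X202.6300 Y67.0296
G01 X69.9234 Y67.0296
G01 X69.9234 Y88.5925
M5

Since the viewBox matches the mm dimensions, user units are millimetres directly. The only transform is the Y-flip y_m = 134.6765 − y_svg.

Shape 1 is a rectangle drawn with `<rect>`. Its stroke #0000ff means engrave at S118, F4429. After flipping Y the toolpath is (69.9234,88.5925) → (202.6300,88.5925) → (202.6300,67.0296) → (69.9234,67.0296) → (69.9234,88.5925), returning to the start.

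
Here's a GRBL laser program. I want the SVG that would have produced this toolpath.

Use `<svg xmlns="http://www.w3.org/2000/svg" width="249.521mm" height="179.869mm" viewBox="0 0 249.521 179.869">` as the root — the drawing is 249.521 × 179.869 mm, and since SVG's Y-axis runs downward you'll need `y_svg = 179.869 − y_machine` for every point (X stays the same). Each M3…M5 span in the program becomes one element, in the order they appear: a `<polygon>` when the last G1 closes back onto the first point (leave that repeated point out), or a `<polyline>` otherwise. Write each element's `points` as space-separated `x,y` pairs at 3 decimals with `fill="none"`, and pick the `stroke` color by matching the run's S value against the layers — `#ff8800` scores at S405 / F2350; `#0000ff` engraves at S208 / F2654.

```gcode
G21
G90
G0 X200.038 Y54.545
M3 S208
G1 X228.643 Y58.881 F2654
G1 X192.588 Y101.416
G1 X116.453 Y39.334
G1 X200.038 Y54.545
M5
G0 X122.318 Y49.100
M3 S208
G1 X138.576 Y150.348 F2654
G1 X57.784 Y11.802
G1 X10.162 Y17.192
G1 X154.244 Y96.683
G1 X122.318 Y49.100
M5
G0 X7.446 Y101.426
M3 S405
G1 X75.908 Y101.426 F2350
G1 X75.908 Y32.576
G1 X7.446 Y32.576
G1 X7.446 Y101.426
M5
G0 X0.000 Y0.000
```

Machine Y-up, SVG Y-down with viewBox height 179.869, so y_svg = 179.869 − y_machine; X carries over.

Run 1: the run's S208 means `#0000ff` (engrave). The run returns to its start, so emit a `<polygon>` with points (Y-flipped): 200.038,125.324 228.643,120.988 192.588,78.453 116.453,140.535.

Run 2: the run's S208 means `#0000ff` (engrave). The run returns to its start, so emit a `<polygon>` with points (Y-flipped): 122.318,130.769 138.576,29.521 57.784,168.067 10.162,162.677 154.244,83.186.

Run 3: power S405 maps to stroke `#ff8800` (score). The run returns to its start, so emit a `<polygon>` with points (Y-flipped): 7.446,78.443 75.908,78.443 75.908,147.293 7.446,147.293.

<svg xmlns="http://www.w3.org/2000/svg" width="249.521mm" height="179.869mm" viewBox="0 0 249.521 179.869">
  <polygon points="200.038,125.324 228.643,120.988 192.588,78.453 116.453,140.535" fill="none" stroke="#0000ff"/>
  <polygon points="122.318,130.769 138.576,29.521 57.784,168.067 10.162,162.677 154.244,83.186" fill="none" stroke="#0000ff"/>
  <polygon points="7.446,78.443 75.908,78.443 75.908,147.293 7.446,147.293" fill="none" stroke="#ff8800"/>
</svg>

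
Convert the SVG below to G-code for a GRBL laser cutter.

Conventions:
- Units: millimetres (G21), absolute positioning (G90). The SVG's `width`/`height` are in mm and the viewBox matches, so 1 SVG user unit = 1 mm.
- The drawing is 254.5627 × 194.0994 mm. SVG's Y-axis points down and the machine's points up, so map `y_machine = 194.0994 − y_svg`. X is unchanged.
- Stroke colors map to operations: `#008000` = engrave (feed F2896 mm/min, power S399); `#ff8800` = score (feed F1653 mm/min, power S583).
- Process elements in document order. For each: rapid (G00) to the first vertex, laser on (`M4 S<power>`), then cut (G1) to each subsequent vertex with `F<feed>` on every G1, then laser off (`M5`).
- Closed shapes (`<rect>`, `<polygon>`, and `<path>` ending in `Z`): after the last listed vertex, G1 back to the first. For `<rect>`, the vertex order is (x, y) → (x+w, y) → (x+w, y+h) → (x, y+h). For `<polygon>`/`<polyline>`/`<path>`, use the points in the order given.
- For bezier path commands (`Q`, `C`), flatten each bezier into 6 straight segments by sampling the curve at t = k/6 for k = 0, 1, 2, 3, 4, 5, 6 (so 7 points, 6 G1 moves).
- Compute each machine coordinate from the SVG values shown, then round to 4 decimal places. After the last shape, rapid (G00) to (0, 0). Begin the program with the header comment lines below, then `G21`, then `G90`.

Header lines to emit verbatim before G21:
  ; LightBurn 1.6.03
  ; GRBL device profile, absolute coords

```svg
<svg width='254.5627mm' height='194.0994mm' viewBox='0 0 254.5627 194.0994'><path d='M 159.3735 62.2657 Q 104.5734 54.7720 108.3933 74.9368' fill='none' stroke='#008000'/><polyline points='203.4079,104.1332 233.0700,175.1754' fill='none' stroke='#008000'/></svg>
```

; LightBurn 1.6.03
; GRBL device profile, absolute coords
G21
G90
G00 X159.3735 Y131.8337
M4 S399
G1 X142.7351 Y133.5633 F2896
G1 X129.3534 Y133.7563 F2896
G1 X119.2284 Y132.4128 F2896
G1 X112.3600 Y129.5326 F2896
G1 X108.7483 Y125.1159 F2896
G1 X108.3933 Y119.1626 F2896
M5
G00 X203.4079 Y89.9662
M4 S399
G1 X233.0700 Y18.9240 F2896
M5
G00 X0.0000 Y0.0000

Since the viewBox matches the mm dimensions, user units are millimetres directly. The only transform is the Y-flip y_m = 194.0994 − y_svg.

Shape 1 is a quadratic bezier drawn with `<path>`. Its stroke #008000 means engrave at S399, F2896. After flipping Y the toolpath is (159.3735,131.8337) → (142.7351,133.5633) → (129.3534,133.7563) → (119.2284,132.4128) → (112.3600,129.5326) → (108.7483,125.1159) → (108.3933,119.1626).

Shape 2 is a line segment drawn with `<polyline>`. Its stroke #008000 means engrave at S399, F2896. After flipping Y the toolpath is (203.4079,89.9662) → (233.0700,18.9240).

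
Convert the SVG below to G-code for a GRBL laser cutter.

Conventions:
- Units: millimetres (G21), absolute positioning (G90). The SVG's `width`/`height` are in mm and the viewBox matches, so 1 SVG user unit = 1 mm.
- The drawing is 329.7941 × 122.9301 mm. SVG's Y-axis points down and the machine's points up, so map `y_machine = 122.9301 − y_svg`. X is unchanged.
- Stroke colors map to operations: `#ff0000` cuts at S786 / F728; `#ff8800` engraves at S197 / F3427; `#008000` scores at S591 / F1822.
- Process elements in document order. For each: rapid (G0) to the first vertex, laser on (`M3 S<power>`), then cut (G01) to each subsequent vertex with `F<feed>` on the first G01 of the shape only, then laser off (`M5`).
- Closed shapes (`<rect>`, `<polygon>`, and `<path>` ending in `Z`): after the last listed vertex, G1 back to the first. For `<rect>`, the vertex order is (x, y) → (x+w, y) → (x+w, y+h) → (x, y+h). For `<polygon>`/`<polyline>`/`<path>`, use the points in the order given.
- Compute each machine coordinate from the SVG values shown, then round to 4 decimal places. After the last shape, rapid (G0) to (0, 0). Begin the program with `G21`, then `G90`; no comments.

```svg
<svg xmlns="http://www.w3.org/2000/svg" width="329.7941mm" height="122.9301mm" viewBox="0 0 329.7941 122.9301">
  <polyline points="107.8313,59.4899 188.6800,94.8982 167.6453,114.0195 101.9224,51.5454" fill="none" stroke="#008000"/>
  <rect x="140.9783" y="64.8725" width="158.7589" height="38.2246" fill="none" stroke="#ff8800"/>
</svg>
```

1 u = 1 mm; y_m = 122.9301 − y.

[1] `<polyline>` open polyline, #008000→score S591 F1822: (107.8313,63.4402) → (188.6800,28.0319) → (167.6453,8.9106) → (101.9224,71.3847)

[2] `<rect>` rectangle, #ff8800→engrave S197 F3427: (140.9783,58.0576) → (299.7372,58.0576) → (299.7372,19.8330) → (140.9783,19.8330) → (140.9783,58.0576) (closed)

G21
G90
G0 X107.8313 Y63.4402
M3 S591
G01 X188.6800 Y28.0319 F1822
G01 X167.6453 Y8.9106
G01 X101.9224 Y71.3847
M5
G0 X140.9783 Y58.0576
M3 S197
G01 X299.7372 Y58.0576 F3427
G01 X299.7372 Y19.8330
G01 X140.9783 Y19.8330
G01 X140.9783 Y58.0576
M5
G0 X0.0000 Y0.0000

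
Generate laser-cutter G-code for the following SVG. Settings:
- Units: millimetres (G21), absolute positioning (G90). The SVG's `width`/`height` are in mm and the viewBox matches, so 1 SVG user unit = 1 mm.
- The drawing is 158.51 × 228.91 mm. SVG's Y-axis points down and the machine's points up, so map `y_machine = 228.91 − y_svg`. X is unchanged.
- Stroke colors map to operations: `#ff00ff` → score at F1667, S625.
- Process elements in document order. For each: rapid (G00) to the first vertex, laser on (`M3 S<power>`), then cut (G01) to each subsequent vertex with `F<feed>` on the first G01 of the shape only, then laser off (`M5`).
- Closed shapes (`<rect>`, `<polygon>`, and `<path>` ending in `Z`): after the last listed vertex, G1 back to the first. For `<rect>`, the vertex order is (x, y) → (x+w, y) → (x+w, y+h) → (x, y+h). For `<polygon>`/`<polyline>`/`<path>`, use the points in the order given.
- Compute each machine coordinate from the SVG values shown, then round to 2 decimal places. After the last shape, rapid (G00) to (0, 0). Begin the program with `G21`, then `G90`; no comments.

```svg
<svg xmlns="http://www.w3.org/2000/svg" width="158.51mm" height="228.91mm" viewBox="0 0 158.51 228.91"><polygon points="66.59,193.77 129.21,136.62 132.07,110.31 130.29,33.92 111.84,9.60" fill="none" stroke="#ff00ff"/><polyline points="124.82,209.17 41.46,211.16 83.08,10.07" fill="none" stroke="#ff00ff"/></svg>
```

viewBox `0 0 158.51 228.91` with mm width/height → 1 unit = 1 mm. Flip: y_m = 228.91 − y_svg.

**Shape 1** — `<polygon>` closed polygon, stroke `#ff00ff` → score (S625, F1667). Machine vertices: (66.59,35.14) → (129.21,92.29) → (132.07,118.60) → (130.29,194.99) → (111.84,219.31) → (66.59,35.14). Closed: final G1 returns to the first vertex.

**Shape 2** — `<polyline>` open polyline, stroke `#ff00ff` → score (S625, F1667). Machine vertices: (124.82,19.74) → (41.46,17.75) → (83.08,218.84). Open path.

G21
G90
G00 X66.59 Y35.14
M3 S625
G01 X129.21 Y92.29 F1667
G01 X132.07 Y118.60
G01 X130.29 Y194.99
G01 X111.84 Y219.31
G01 X66.59 Y35.14
M5
G00 X124.82 Y19.74
M3 S625
G01 X41.46 Y17.75 F1667
G01 X83.08 Y218.84
M5
G00 X0.00 Y0.00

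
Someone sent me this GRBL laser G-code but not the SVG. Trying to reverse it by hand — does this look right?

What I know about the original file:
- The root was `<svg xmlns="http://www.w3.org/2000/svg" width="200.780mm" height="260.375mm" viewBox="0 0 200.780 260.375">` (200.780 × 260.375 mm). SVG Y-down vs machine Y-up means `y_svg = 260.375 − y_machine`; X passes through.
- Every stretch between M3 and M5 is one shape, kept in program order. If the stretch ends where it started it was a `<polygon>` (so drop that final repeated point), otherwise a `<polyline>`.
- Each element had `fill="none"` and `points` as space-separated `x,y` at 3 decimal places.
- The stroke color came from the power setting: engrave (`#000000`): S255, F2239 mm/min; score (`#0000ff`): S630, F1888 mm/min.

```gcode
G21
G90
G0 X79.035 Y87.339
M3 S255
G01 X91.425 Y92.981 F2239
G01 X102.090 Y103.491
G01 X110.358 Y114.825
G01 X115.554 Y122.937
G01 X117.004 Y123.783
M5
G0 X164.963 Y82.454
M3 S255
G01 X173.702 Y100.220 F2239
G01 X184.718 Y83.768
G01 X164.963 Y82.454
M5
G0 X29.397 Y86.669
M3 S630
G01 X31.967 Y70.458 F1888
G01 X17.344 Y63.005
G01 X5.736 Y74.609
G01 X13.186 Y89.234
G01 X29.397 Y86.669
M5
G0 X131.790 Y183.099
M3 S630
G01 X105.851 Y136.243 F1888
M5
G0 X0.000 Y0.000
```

<svg xmlns="http://www.w3.org/2000/svg" width="200.780mm" height="260.375mm" viewBox="0 0 200.780 260.375">
  <polyline points="79.035,173.036 91.425,167.394 102.090,156.884 110.358,145.550 115.554,137.438 117.004,136.592" fill="none" stroke="#000000"/>
  <polygon points="164.963,177.921 173.702,160.155 184.718,176.607" fill="none" stroke="#000000"/>
  <polygon points="29.397,173.706 31.967,189.917 17.344,197.370 5.736,185.766 13.186,171.141" fill="none" stroke="#0000ff"/>
  <polyline points="131.790,77.276 105.851,124.132" fill="none" stroke="#0000ff"/>
</svg>

Machine Y-up, SVG Y-down with viewBox height 260.375, so y_svg = 260.375 − y_machine; X carries over.

Run 1: S255 ⇒ engrave layer `#000000`. The run is open, so emit a `<polyline>` with points (Y-flipped): 79.035,173.036 91.425,167.394 102.090,156.884 110.358,145.550 115.554,137.438 117.004,136.592.

Run 2: power S255 maps to stroke `#000000` (engrave). The run returns to its start, so emit a `<polygon>` with points (Y-flipped): 164.963,177.921 173.702,160.155 184.718,176.607.

Run 3: the run's S630 means `#0000ff` (score). The run returns to its start, so emit a `<polygon>` with points (Y-flipped): 29.397,173.706 31.967,189.917 17.344,197.370 5.736,185.766 13.186,171.141.

Run 4: power S630 maps to stroke `#0000ff` (score). The run is open, so emit a `<polyline>` with points (Y-flipped): 131.790,77.276 105.851,124.132.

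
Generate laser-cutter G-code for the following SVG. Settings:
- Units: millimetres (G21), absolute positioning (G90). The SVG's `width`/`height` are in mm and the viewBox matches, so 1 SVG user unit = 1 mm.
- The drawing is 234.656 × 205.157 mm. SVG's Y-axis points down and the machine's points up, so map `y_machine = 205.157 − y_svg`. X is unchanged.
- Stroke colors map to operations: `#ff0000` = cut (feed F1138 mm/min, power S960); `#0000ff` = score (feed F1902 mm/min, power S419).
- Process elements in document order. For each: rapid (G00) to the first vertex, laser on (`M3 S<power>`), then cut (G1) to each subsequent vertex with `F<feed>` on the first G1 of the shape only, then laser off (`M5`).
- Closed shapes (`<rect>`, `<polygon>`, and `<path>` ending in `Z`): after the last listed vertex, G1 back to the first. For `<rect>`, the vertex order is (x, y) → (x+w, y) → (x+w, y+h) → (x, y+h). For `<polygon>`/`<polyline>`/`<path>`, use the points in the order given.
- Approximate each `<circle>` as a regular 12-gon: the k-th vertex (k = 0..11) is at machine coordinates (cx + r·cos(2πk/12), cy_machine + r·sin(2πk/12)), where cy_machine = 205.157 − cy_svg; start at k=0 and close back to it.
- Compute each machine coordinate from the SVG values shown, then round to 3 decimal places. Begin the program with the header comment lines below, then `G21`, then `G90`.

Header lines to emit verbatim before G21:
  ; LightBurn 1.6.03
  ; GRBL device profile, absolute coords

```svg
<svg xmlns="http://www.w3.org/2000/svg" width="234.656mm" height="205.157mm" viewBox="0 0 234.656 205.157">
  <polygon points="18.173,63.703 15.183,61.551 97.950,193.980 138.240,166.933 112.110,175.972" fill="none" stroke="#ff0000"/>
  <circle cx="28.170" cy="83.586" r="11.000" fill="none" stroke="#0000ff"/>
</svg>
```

; LightBurn 1.6.03
; GRBL device profile, absolute coords
G21
G90
G00 X18.173 Y141.454
M3 S960
G1 X15.183 Y143.606 F1138
G1 X97.950 Y11.177
G1 X138.240 Y38.224
G1 X112.110 Y29.185
G1 X18.173 Y141.454
M5
G00 X39.170 Y121.571
M3 S419
G1 X37.696 Y127.071 F1902
G1 X33.670 Y131.097
G1 X28.170 Y132.571
G1 X22.670 Y131.097
G1 X18.644 Y127.071
G1 X17.170 Y121.571
G1 X18.644 Y116.071
G1 X22.670 Y112.045
G1 X28.170 Y110.571
G1 X33.670 Y112.045
G1 X37.696 Y116.071
G1 X39.170 Y121.571
M5

1 u = 1 mm; y_m = 205.157 − y.

[1] `<polygon>` closed polygon, #ff0000→cut S960 F1138: (18.173,141.454) → (15.183,143.606) → (97.950,11.177) → (138.240,38.224) → (112.110,29.185) → (18.173,141.454) (closed)

[2] `<circle>` circle, #0000ff→score S419 F1902: (39.170,121.571) → (37.696,127.071) → (33.670,131.097) → (28.170,132.571) → (22.670,131.097) → (18.644,127.071) → (17.170,121.571) → (18.644,116.071) → (22.670,112.045) → (28.170,110.571) → (33.670,112.045) → (37.696,116.071) → (39.170,121.571) (closed)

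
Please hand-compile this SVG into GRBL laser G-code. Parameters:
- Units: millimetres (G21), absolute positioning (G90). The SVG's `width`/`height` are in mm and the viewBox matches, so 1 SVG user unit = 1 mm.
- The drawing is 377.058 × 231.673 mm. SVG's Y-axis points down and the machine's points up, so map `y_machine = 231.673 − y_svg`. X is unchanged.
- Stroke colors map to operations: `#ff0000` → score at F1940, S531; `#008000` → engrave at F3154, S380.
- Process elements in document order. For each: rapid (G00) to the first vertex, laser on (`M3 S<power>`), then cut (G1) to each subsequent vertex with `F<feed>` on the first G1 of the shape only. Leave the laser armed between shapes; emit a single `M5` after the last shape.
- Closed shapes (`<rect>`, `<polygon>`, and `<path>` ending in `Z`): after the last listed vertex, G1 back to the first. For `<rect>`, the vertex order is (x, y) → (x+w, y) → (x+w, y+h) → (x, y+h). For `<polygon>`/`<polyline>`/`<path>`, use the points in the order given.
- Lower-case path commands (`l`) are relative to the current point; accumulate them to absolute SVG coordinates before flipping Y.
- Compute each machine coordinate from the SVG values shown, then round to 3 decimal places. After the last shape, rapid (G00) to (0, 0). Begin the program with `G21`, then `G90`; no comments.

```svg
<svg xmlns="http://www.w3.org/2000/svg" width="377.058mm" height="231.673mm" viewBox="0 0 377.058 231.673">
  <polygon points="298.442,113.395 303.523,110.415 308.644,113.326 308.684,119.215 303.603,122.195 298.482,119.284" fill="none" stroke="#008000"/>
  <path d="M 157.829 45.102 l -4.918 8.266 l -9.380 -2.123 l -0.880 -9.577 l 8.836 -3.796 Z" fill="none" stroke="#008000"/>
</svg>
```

viewBox `0 0 377.058 231.673` with mm width/height → 1 unit = 1 mm. Flip: y_m = 231.673 − y_svg.

**Shape 1** — `<polygon>` regular polygon, stroke `#008000` → engrave (S380, F3154). Machine vertices: (298.442,118.278) → (303.523,121.258) → (308.644,118.347) → (308.684,112.458) → (303.603,109.478) → (298.482,112.389) → (298.442,118.278). Closed: final G1 returns to the first vertex.

**Shape 2** — `<path>` regular polygon, stroke `#008000` → engrave (S380, F3154). Machine vertices: (157.829,186.571) → (152.911,178.305) → (143.531,180.428) → (142.651,190.005) → (151.487,193.801) → (157.829,186.571). Closed: final G1 returns to the first vertex.

G21
G90
G00 X298.442 Y118.278
M3 S380
G1 X303.523 Y121.258 F3154
G1 X308.644 Y118.347
G1 X308.684 Y112.458
G1 X303.603 Y109.478
G1 X298.482 Y112.389
G1 X298.442 Y118.278
G00 X157.829 Y186.571
M3 S380
G1 X152.911 Y178.305 F3154
G1 X143.531 Y180.428
G1 X142.651 Y190.005
G1 X151.487 Y193.801
G1 X157.829 Y186.571
M5
G00 X0.000 Y0.000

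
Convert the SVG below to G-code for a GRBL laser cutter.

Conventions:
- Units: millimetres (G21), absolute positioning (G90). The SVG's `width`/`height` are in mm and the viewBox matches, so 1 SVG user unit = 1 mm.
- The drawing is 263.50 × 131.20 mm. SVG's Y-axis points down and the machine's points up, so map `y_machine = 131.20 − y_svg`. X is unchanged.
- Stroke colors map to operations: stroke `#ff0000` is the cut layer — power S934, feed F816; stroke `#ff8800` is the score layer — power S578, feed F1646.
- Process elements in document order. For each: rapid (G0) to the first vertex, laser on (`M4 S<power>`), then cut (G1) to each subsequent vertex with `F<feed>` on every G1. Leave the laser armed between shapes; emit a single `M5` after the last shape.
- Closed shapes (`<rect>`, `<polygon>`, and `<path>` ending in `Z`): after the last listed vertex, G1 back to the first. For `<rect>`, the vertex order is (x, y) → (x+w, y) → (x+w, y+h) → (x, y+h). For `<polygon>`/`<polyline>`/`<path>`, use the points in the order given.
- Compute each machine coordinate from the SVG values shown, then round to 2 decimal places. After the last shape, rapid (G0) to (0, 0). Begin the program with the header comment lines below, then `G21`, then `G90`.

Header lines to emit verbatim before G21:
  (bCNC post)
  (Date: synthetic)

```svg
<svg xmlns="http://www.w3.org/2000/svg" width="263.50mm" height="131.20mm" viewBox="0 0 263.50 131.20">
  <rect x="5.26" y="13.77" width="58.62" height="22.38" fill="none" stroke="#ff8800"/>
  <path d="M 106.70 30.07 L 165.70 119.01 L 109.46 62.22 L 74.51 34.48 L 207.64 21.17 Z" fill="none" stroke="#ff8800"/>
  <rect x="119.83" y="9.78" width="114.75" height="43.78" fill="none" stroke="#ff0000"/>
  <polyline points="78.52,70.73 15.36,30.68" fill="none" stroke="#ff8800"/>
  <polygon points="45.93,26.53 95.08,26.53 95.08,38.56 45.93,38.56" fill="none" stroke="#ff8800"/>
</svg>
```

(bCNC post)
(Date: synthetic)
G21
G90
G0 X5.26 Y117.43
M4 S578
G1 X63.88 Y117.43 F1646
G1 X63.88 Y95.05 F1646
G1 X5.26 Y95.05 F1646
G1 X5.26 Y117.43 F1646
G0 X106.70 Y101.13
M4 S578
G1 X165.70 Y12.19 F1646
G1 X109.46 Y68.98 F1646
G1 X74.51 Y96.72 F1646
G1 X207.64 Y110.03 F1646
G1 X106.70 Y101.13 F1646
G0 X119.83 Y121.42
M4 S934
G1 X234.58 Y121.42 F816
G1 X234.58 Y77.64 F816
G1 X119.83 Y77.64 F816
G1 X119.83 Y121.42 F816
G0 X78.52 Y60.47
M4 S578
G1 X15.36 Y100.52 F1646
G0 X45.93 Y104.67
M4 S578
G1 X95.08 Y104.67 F1646
G1 X95.08 Y92.64 F1646
G1 X45.93 Y92.64 F1646
G1 X45.93 Y104.67 F1646
M5
G0 X0.00 Y0.00

viewBox `0 0 263.50 131.20` with mm width/height → 1 unit = 1 mm. Flip: y_m = 131.20 − y_svg.

**Shape 1** — `<rect>` rectangle, stroke `#ff8800` → score (S578, F1646). Machine vertices: (5.26,117.43) → (63.88,117.43) → (63.88,95.05) → (5.26,95.05) → (5.26,117.43). Closed: final G1 returns to the first vertex.

**Shape 2** — `<path>` closed polygon, stroke `#ff8800` → score (S578, F1646). Machine vertices: (106.70,101.13) → (165.70,12.19) → (109.46,68.98) → (74.51,96.72) → (207.64,110.03) → (106.70,101.13). Closed: final G1 returns to the first vertex.

**Shape 3** — `<rect>` rectangle, stroke `#ff0000` → cut (S934, F816). Machine vertices: (119.83,121.42) → (234.58,121.42) → (234.58,77.64) → (119.83,77.64) → (119.83,121.42). Closed: final G1 returns to the first vertex.

**Shape 4** — `<polyline>` line segment, stroke `#ff8800` → score (S578, F1646). Machine vertices: (78.52,60.47) → (15.36,100.52). Open path.

**Shape 5** — `<polygon>` rectangle, stroke `#ff8800` → score (S578, F1646). Machine vertices: (45.93,104.67) → (95.08,104.67) → (95.08,92.64) → (45.93,92.64) → (45.93,104.67). Closed: final G1 returns to the first vertex.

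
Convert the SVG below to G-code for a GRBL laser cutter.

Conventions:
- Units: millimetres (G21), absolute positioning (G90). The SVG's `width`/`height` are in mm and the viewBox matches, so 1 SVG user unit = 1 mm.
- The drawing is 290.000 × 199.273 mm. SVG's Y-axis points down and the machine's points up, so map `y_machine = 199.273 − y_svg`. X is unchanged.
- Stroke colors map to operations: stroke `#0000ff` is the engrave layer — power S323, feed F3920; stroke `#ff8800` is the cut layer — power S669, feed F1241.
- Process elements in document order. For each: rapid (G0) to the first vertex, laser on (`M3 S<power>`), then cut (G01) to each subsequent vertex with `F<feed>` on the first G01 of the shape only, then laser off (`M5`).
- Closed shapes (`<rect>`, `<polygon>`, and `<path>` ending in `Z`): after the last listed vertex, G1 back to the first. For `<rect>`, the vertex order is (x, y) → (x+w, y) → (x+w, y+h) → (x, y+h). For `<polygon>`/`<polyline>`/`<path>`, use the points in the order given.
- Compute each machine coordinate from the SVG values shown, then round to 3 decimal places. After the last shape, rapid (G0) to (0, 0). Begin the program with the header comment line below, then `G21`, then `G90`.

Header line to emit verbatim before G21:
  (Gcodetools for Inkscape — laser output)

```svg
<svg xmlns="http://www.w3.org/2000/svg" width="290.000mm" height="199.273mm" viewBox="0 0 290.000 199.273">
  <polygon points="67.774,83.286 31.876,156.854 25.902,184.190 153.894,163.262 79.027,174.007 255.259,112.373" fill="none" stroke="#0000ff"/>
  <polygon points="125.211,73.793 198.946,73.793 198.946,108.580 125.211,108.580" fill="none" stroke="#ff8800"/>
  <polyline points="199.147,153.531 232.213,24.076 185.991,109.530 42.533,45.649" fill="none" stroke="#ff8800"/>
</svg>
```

(Gcodetools for Inkscape — laser output)
G21
G90
G0 X67.774 Y115.987
M3 S323
G01 X31.876 Y42.419 F3920
G01 X25.902 Y15.083
G01 X153.894 Y36.011
G01 X79.027 Y25.266
G01 X255.259 Y86.900
G01 X67.774 Y115.987
M5
G0 X125.211 Y125.480
M3 S669
G01 X198.946 Y125.480 F1241
G01 X198.946 Y90.693
G01 X125.211 Y90.693
G01 X125.211 Y125.480
M5
G0 X199.147 Y45.742
M3 S669
G01 X232.213 Y175.197 F1241
G01 X185.991 Y89.743
G01 X42.533 Y153.624
M5
G0 X0.000 Y0.000

1 u = 1 mm; y_m = 199.273 − y.

[1] `<polygon>` closed polygon, #0000ff→engrave S323 F3920: (67.774,115.987) → (31.876,42.419) → (25.902,15.083) → (153.894,36.011) → (79.027,25.266) → (255.259,86.900) → (67.774,115.987) (closed)

[2] `<polygon>` rectangle, #ff8800→cut S669 F1241: (125.211,125.480) → (198.946,125.480) → (198.946,90.693) → (125.211,90.693) → (125.211,125.480) (closed)

[3] `<polyline>` open polyline, #ff8800→cut S669 F1241: (199.147,45.742) → (232.213,175.197) → (185.991,89.743) → (42.533,153.624)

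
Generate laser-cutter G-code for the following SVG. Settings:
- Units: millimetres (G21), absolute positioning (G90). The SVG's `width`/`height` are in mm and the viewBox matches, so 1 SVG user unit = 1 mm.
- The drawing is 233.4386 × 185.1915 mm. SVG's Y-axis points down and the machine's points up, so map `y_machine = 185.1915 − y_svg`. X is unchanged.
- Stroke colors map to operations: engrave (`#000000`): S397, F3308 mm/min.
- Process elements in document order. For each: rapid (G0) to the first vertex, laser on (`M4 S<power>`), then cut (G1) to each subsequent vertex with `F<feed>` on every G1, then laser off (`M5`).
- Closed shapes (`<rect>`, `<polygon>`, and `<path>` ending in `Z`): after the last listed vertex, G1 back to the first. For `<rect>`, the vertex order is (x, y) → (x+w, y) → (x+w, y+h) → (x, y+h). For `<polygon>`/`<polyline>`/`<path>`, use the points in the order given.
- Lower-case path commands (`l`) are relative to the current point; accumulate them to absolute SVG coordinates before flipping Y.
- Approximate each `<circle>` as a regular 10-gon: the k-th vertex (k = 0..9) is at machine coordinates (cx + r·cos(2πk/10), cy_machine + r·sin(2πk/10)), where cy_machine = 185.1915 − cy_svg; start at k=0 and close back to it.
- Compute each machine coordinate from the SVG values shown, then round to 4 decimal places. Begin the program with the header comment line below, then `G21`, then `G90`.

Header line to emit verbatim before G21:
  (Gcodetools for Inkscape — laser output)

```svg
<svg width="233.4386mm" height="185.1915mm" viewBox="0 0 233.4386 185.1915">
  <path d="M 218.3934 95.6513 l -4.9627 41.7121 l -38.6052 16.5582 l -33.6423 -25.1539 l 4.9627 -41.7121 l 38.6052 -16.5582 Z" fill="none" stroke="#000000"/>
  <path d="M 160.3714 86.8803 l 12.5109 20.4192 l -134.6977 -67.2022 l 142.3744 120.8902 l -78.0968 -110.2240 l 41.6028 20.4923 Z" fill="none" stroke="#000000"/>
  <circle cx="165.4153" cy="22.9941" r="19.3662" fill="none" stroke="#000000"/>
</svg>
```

viewBox `0 0 233.4386 185.1915` with mm width/height → 1 unit = 1 mm. Flip: y_m = 185.1915 − y_svg.

**Shape 1** — `<path>` regular polygon, stroke `#000000` → engrave (S397, F3308). Machine vertices: (218.3934,89.5402) → (213.4307,47.8281) → (174.8255,31.2699) → (141.1832,56.4238) → (146.1459,98.1359) → (184.7511,114.6941) → (218.3934,89.5402). Closed: final G1 returns to the first vertex.

**Shape 2** — `<path>` closed polygon, stroke `#000000` → engrave (S397, F3308). Machine vertices: (160.3714,98.3112) → (172.8823,77.8920) → (38.1846,145.0942) → (180.5590,24.2040) → (102.4622,134.4280) → (144.0650,113.9357) → (160.3714,98.3112). Closed: final G1 returns to the first vertex.

**Shape 3** — `<circle>` circle, stroke `#000000` → engrave (S397, F3308). Machine vertices: (184.7815,162.1974) → (181.0829,173.5806) → (171.3998,180.6158) → (159.4308,180.6158) → (149.7477,173.5806) → (146.0491,162.1974) → (149.7477,150.8142) → (159.4308,143.7790) → (171.3998,143.7790) → (181.0829,150.8142) → (184.7815,162.1974). Closed: final G1 returns to the first vertex.

(Gcodetools for Inkscape — laser output)
G21
G90
G0 X218.3934 Y89.5402
M4 S397
G1 X213.4307 Y47.8281 F3308
G1 X174.8255 Y31.2699 F3308
G1 X141.1832 Y56.4238 F3308
G1 X146.1459 Y98.1359 F3308
G1 X184.7511 Y114.6941 F3308
G1 X218.3934 Y89.5402 F3308
M5
G0 X160.3714 Y98.3112
M4 S397
G1 X172.8823 Y77.8920 F3308
G1 X38.1846 Y145.0942 F3308
G1 X180.5590 Y24.2040 F3308
G1 X102.4622 Y134.4280 F3308
G1 X144.0650 Y113.9357 F3308
G1 X160.3714 Y98.3112 F3308
M5
G0 X184.7815 Y162.1974
M4 S397
G1 X181.0829 Y173.5806 F3308
G1 X171.3998 Y180.6158 F3308
G1 X159.4308 Y180.6158 F3308
G1 X149.7477 Y173.5806 F3308
G1 X146.0491 Y162.1974 F3308
G1 X149.7477 Y150.8142 F3308
G1 X159.4308 Y143.7790 F3308
G1 X171.3998 Y143.7790 F3308
G1 X181.0829 Y150.8142 F3308
G1 X184.7815 Y162.1974 F3308
M5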